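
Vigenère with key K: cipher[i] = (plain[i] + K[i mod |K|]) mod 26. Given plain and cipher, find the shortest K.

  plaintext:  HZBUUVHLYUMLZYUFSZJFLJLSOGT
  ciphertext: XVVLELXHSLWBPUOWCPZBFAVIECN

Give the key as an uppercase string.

QWURKQ

  i= 0: X-H = 16 → Q
  i= 1: V-Z = 22 → W
  i= 2: V-B = 20 → U
  i= 3: L-U = 17 → R
  i= 4: E-U = 10 → K
  i= 5: L-V = 16 → Q
  i= 6: X-H = 16 → Q
  i= 7: H-L = 22 → W
  i= 8: S-Y = 20 → U
  i= 9: L-U = 17 → R
  i=10: W-M = 10 → K
  i=11: B-L = 16 → Q
  i=12: P-Z = 16 → Q
  i=13: U-Y = 22 → W
  i=14: O-U = 20 → U
  i=15: W-F = 17 → R
  i=16: C-S = 10 → K
  i=17: P-Z = 16 → Q
  i=18: Z-J = 16 → Q
  i=19: B-F = 22 → W
  i=20: F-L = 20 → U
  i=21: A-J = 17 → R
  i=22: V-L = 10 → K
  i=23: I-S = 16 → Q
  i=24: E-O = 16 → Q
  i=25: C-G = 22 → W
  i=26: N-T = 20 → U
  shifts repeat with period 6: QWURKQ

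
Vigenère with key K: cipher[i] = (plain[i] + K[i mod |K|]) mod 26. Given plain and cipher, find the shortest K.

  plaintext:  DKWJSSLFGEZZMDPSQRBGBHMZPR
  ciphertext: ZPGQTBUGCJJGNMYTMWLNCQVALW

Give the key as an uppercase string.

  i= 0: Z-D = 22 → W
  i= 1: P-K =  5 → F
  i= 2: G-W = 10 → K
  i= 3: Q-J =  7 → H
  i= 4: T-S =  1 → B
  i= 5: B-S =  9 → J
  i= 6: U-L =  9 → J
  i= 7: G-F =  1 → B
  i= 8: C-G = 22 → W
  i= 9: J-E =  5 → F
  i=10: J-Z = 10 → K
  i=11: G-Z =  7 → H
  i=12: N-M =  1 → B
  i=13: M-D =  9 → J
  i=14: Y-P =  9 → J
  i=15: T-S =  1 → B
  i=16: M-Q = 22 → W
  i=17: W-R =  5 → F
  i=18: L-B = 10 → K
  i=19: N-G =  7 → H
  i=20: C-B =  1 → B
  i=21: Q-H =  9 → J
  i=22: V-M =  9 → J
  i=23: A-Z =  1 → B
  i=24: L-P = 22 → W
  i=25: W-R =  5 → F
  shifts repeat with period 8: WFKHBJJB

WFKHBJJB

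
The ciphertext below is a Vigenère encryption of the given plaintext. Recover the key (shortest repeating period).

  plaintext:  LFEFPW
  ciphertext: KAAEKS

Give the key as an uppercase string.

  i= 0: K-L = 25 → Z
  i= 1: A-F = 21 → V
  i= 2: A-E = 22 → W
  i= 3: E-F = 25 → Z
  i= 4: K-P = 21 → V
  i= 5: S-W = 22 → W
  shifts repeat with period 3: ZVW

ZVW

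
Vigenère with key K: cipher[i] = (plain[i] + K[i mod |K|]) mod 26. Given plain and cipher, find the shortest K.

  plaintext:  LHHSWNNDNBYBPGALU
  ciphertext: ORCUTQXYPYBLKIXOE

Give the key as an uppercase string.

DKVCX

  i= 0: O-L =  3 → D
  i= 1: R-H = 10 → K
  i= 2: C-H = 21 → V
  i= 3: U-S =  2 → C
  i= 4: T-W = 23 → X
  i= 5: Q-N =  3 → D
  i= 6: X-N = 10 → K
  i= 7: Y-D = 21 → V
  i= 8: P-N =  2 → C
  i= 9: Y-B = 23 → X
  i=10: B-Y =  3 → D
  i=11: L-B = 10 → K
  i=12: K-P = 21 → V
  i=13: I-G =  2 → C
  i=14: X-A = 23 → X
  i=15: O-L =  3 → D
  i=16: E-U = 10 → K
  shifts repeat with period 5: DKVCX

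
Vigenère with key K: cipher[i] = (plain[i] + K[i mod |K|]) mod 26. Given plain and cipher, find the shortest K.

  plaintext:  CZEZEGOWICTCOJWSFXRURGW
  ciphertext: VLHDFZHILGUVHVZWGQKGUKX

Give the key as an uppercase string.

TMDEBT

  i= 0: V-C = 19 → T
  i= 1: L-Z = 12 → M
  i= 2: H-E =  3 → D
  i= 3: D-Z =  4 → E
  i= 4: F-E =  1 → B
  i= 5: Z-G = 19 → T
  i= 6: H-O = 19 → T
  i= 7: I-W = 12 → M
  i= 8: L-I =  3 → D
  i= 9: G-C =  4 → E
  i=10: U-T =  1 → B
  i=11: V-C = 19 → T
  i=12: H-O = 19 → T
  i=13: V-J = 12 → M
  i=14: Z-W =  3 → D
  i=15: W-S =  4 → E
  i=16: G-F =  1 → B
  i=17: Q-X = 19 → T
  i=18: K-R = 19 → T
  i=19: G-U = 12 → M
  i=20: U-R =  3 → D
  i=21: K-G =  4 → E
  i=22: X-W =  1 → B
  shifts repeat with period 6: TMDEBT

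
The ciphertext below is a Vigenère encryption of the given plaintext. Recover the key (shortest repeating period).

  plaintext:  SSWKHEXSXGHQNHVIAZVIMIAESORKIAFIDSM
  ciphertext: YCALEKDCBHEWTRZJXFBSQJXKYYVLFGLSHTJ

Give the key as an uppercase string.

GKEBXG

  i= 0: Y-S =  6 → G
  i= 1: C-S = 10 → K
  i= 2: A-W =  4 → E
  i= 3: L-K =  1 → B
  i= 4: E-H = 23 → X
  i= 5: K-E =  6 → G
  i= 6: D-X =  6 → G
  i= 7: C-S = 10 → K
  i= 8: B-X =  4 → E
  i= 9: H-G =  1 → B
  i=10: E-H = 23 → X
  i=11: W-Q =  6 → G
  i=12: T-N =  6 → G
  i=13: R-H = 10 → K
  i=14: Z-V =  4 → E
  i=15: J-I =  1 → B
  i=16: X-A = 23 → X
  i=17: F-Z =  6 → G
  i=18: B-V =  6 → G
  i=19: S-I = 10 → K
  i=20: Q-M =  4 → E
  i=21: J-I =  1 → B
  i=22: X-A = 23 → X
  i=23: K-E =  6 → G
  i=24: Y-S =  6 → G
  i=25: Y-O = 10 → K
  i=26: V-R =  4 → E
  i=27: L-K =  1 → B
  i=28: F-I = 23 → X
  i=29: G-A =  6 → G
  i=30: L-F =  6 → G
  i=31: S-I = 10 → K
  i=32: H-D =  4 → E
  i=33: T-S =  1 → B
  i=34: J-M = 23 → X
  shifts repeat with period 6: GKEBXG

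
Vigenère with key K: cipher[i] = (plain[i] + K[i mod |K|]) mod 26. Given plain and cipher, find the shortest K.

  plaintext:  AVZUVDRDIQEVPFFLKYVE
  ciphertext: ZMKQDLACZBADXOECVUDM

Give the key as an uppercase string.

ZRLWIIJ

  i= 0: Z-A = 25 → Z
  i= 1: M-V = 17 → R
  i= 2: K-Z = 11 → L
  i= 3: Q-U = 22 → W
  i= 4: D-V =  8 → I
  i= 5: L-D =  8 → I
  i= 6: A-R =  9 → J
  i= 7: C-D = 25 → Z
  i= 8: Z-I = 17 → R
  i= 9: B-Q = 11 → L
  i=10: A-E = 22 → W
  i=11: D-V =  8 → I
  i=12: X-P =  8 → I
  i=13: O-F =  9 → J
  i=14: E-F = 25 → Z
  i=15: C-L = 17 → R
  i=16: V-K = 11 → L
  i=17: U-Y = 22 → W
  i=18: D-V =  8 → I
  i=19: M-E =  8 → I
  shifts repeat with period 7: ZRLWIIJ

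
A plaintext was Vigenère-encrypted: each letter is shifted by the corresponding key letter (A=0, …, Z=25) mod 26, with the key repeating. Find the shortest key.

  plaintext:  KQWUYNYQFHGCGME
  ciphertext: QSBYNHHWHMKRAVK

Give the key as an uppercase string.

GCFEPUJ

  i= 0: Q-K =  6 → G
  i= 1: S-Q =  2 → C
  i= 2: B-W =  5 → F
  i= 3: Y-U =  4 → E
  i= 4: N-Y = 15 → P
  i= 5: H-N = 20 → U
  i= 6: H-Y =  9 → J
  i= 7: W-Q =  6 → G
  i= 8: H-F =  2 → C
  i= 9: M-H =  5 → F
  i=10: K-G =  4 → E
  i=11: R-C = 15 → P
  i=12: A-G = 20 → U
  i=13: V-M =  9 → J
  i=14: K-E =  6 → G
  shifts repeat with period 7: GCFEPUJ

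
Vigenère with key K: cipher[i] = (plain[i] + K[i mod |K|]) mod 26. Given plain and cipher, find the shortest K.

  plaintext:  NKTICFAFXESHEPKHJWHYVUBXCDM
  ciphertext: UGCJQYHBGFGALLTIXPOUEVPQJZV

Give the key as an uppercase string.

HWJBOT

  i= 0: U-N =  7 → H
  i= 1: G-K = 22 → W
  i= 2: C-T =  9 → J
  i= 3: J-I =  1 → B
  i= 4: Q-C = 14 → O
  i= 5: Y-F = 19 → T
  i= 6: H-A =  7 → H
  i= 7: B-F = 22 → W
  i= 8: G-X =  9 → J
  i= 9: F-E =  1 → B
  i=10: G-S = 14 → O
  i=11: A-H = 19 → T
  i=12: L-E =  7 → H
  i=13: L-P = 22 → W
  i=14: T-K =  9 → J
  i=15: I-H =  1 → B
  i=16: X-J = 14 → O
  i=17: P-W = 19 → T
  i=18: O-H =  7 → H
  i=19: U-Y = 22 → W
  i=20: E-V =  9 → J
  i=21: V-U =  1 → B
  i=22: P-B = 14 → O
  i=23: Q-X = 19 → T
  i=24: J-C =  7 → H
  i=25: Z-D = 22 → W
  i=26: V-M =  9 → J
  shifts repeat with period 6: HWJBOT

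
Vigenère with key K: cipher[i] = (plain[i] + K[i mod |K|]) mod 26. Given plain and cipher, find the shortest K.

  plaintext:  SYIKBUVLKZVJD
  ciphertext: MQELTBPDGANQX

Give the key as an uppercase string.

USWBSH

  i= 0: M-S = 20 → U
  i= 1: Q-Y = 18 → S
  i= 2: E-I = 22 → W
  i= 3: L-K =  1 → B
  i= 4: T-B = 18 → S
  i= 5: B-U =  7 → H
  i= 6: P-V = 20 → U
  i= 7: D-L = 18 → S
  i= 8: G-K = 22 → W
  i= 9: A-Z =  1 → B
  i=10: N-V = 18 → S
  i=11: Q-J =  7 → H
  i=12: X-D = 20 → U
  shifts repeat with period 6: USWBSH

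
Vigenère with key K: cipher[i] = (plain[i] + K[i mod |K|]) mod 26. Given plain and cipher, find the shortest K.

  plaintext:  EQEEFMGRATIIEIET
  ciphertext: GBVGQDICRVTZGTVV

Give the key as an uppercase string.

CLR

  i= 0: G-E =  2 → C
  i= 1: B-Q = 11 → L
  i= 2: V-E = 17 → R
  i= 3: G-E =  2 → C
  i= 4: Q-F = 11 → L
  i= 5: D-M = 17 → R
  i= 6: I-G =  2 → C
  i= 7: C-R = 11 → L
  i= 8: R-A = 17 → R
  i= 9: V-T =  2 → C
  i=10: T-I = 11 → L
  i=11: Z-I = 17 → R
  i=12: G-E =  2 → C
  i=13: T-I = 11 → L
  i=14: V-E = 17 → R
  i=15: V-T =  2 → C
  shifts repeat with period 3: CLR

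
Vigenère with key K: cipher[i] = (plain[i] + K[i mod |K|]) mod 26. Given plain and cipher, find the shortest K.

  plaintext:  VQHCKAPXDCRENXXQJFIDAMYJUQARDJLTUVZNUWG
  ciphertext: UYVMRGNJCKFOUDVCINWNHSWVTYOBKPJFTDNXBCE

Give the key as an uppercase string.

ZIOKHGYM

  i= 0: U-V = 25 → Z
  i= 1: Y-Q =  8 → I
  i= 2: V-H = 14 → O
  i= 3: M-C = 10 → K
  i= 4: R-K =  7 → H
  i= 5: G-A =  6 → G
  i= 6: N-P = 24 → Y
  i= 7: J-X = 12 → M
  i= 8: C-D = 25 → Z
  i= 9: K-C =  8 → I
  i=10: F-R = 14 → O
  i=11: O-E = 10 → K
  i=12: U-N =  7 → H
  i=13: D-X =  6 → G
  i=14: V-X = 24 → Y
  i=15: C-Q = 12 → M
  i=16: I-J = 25 → Z
  i=17: N-F =  8 → I
  i=18: W-I = 14 → O
  i=19: N-D = 10 → K
  i=20: H-A =  7 → H
  i=21: S-M =  6 → G
  i=22: W-Y = 24 → Y
  i=23: V-J = 12 → M
  i=24: T-U = 25 → Z
  i=25: Y-Q =  8 → I
  i=26: O-A = 14 → O
  i=27: B-R = 10 → K
  i=28: K-D =  7 → H
  i=29: P-J =  6 → G
  i=30: J-L = 24 → Y
  i=31: F-T = 12 → M
  i=32: T-U = 25 → Z
  i=33: D-V =  8 → I
  i=34: N-Z = 14 → O
  i=35: X-N = 10 → K
  i=36: B-U =  7 → H
  i=37: C-W =  6 → G
  i=38: E-G = 24 → Y
  shifts repeat with period 8: ZIOKHGYM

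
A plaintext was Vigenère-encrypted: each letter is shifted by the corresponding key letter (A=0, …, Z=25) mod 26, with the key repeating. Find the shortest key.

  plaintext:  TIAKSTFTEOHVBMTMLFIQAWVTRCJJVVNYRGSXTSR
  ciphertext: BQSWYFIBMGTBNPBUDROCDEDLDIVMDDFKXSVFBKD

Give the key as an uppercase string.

  i= 0: B-T =  8 → I
  i= 1: Q-I =  8 → I
  i= 2: S-A = 18 → S
  i= 3: W-K = 12 → M
  i= 4: Y-S =  6 → G
  i= 5: F-T = 12 → M
  i= 6: I-F =  3 → D
  i= 7: B-T =  8 → I
  i= 8: M-E =  8 → I
  i= 9: G-O = 18 → S
  i=10: T-H = 12 → M
  i=11: B-V =  6 → G
  i=12: N-B = 12 → M
  i=13: P-M =  3 → D
  i=14: B-T =  8 → I
  i=15: U-M =  8 → I
  i=16: D-L = 18 → S
  i=17: R-F = 12 → M
  i=18: O-I =  6 → G
  i=19: C-Q = 12 → M
  i=20: D-A =  3 → D
  i=21: E-W =  8 → I
  i=22: D-V =  8 → I
  i=23: L-T = 18 → S
  i=24: D-R = 12 → M
  i=25: I-C =  6 → G
  i=26: V-J = 12 → M
  i=27: M-J =  3 → D
  i=28: D-V =  8 → I
  i=29: D-V =  8 → I
  i=30: F-N = 18 → S
  i=31: K-Y = 12 → M
  i=32: X-R =  6 → G
  i=33: S-G = 12 → M
  i=34: V-S =  3 → D
  i=35: F-X =  8 → I
  i=36: B-T =  8 → I
  i=37: K-S = 18 → S
  i=38: D-R = 12 → M
  shifts repeat with period 7: IISMGMD

IISMGMD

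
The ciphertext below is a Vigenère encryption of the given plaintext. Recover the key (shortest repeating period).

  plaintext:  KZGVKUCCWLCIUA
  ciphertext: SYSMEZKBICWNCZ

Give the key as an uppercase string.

IZMRUF

  i= 0: S-K =  8 → I
  i= 1: Y-Z = 25 → Z
  i= 2: S-G = 12 → M
  i= 3: M-V = 17 → R
  i= 4: E-K = 20 → U
  i= 5: Z-U =  5 → F
  i= 6: K-C =  8 → I
  i= 7: B-C = 25 → Z
  i= 8: I-W = 12 → M
  i= 9: C-L = 17 → R
  i=10: W-C = 20 → U
  i=11: N-I =  5 → F
  i=12: C-U =  8 → I
  i=13: Z-A = 25 → Z
  shifts repeat with period 6: IZMRUF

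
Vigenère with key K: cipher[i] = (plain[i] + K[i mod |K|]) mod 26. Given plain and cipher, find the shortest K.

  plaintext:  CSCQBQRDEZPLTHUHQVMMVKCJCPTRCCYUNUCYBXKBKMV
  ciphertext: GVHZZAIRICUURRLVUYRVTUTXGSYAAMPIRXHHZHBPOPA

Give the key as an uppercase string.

EDFJYKRO

  i= 0: G-C =  4 → E
  i= 1: V-S =  3 → D
  i= 2: H-C =  5 → F
  i= 3: Z-Q =  9 → J
  i= 4: Z-B = 24 → Y
  i= 5: A-Q = 10 → K
  i= 6: I-R = 17 → R
  i= 7: R-D = 14 → O
  i= 8: I-E =  4 → E
  i= 9: C-Z =  3 → D
  i=10: U-P =  5 → F
  i=11: U-L =  9 → J
  i=12: R-T = 24 → Y
  i=13: R-H = 10 → K
  i=14: L-U = 17 → R
  i=15: V-H = 14 → O
  i=16: U-Q =  4 → E
  i=17: Y-V =  3 → D
  i=18: R-M =  5 → F
  i=19: V-M =  9 → J
  i=20: T-V = 24 → Y
  i=21: U-K = 10 → K
  i=22: T-C = 17 → R
  i=23: X-J = 14 → O
  i=24: G-C =  4 → E
  i=25: S-P =  3 → D
  i=26: Y-T =  5 → F
  i=27: A-R =  9 → J
  i=28: A-C = 24 → Y
  i=29: M-C = 10 → K
  i=30: P-Y = 17 → R
  i=31: I-U = 14 → O
  i=32: R-N =  4 → E
  i=33: X-U =  3 → D
  i=34: H-C =  5 → F
  i=35: H-Y =  9 → J
  i=36: Z-B = 24 → Y
  i=37: H-X = 10 → K
  i=38: B-K = 17 → R
  i=39: P-B = 14 → O
  i=40: O-K =  4 → E
  i=41: P-M =  3 → D
  i=42: A-V =  5 → F
  shifts repeat with period 8: EDFJYKRO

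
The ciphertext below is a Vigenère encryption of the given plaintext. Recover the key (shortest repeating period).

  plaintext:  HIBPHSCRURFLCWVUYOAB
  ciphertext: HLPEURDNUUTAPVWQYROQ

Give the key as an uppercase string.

ADOPNZBW

  i= 0: H-H =  0 → A
  i= 1: L-I =  3 → D
  i= 2: P-B = 14 → O
  i= 3: E-P = 15 → P
  i= 4: U-H = 13 → N
  i= 5: R-S = 25 → Z
  i= 6: D-C =  1 → B
  i= 7: N-R = 22 → W
  i= 8: U-U =  0 → A
  i= 9: U-R =  3 → D
  i=10: T-F = 14 → O
  i=11: A-L = 15 → P
  i=12: P-C = 13 → N
  i=13: V-W = 25 → Z
  i=14: W-V =  1 → B
  i=15: Q-U = 22 → W
  i=16: Y-Y =  0 → A
  i=17: R-O =  3 → D
  i=18: O-A = 14 → O
  i=19: Q-B = 15 → P
  shifts repeat with period 8: ADOPNZBW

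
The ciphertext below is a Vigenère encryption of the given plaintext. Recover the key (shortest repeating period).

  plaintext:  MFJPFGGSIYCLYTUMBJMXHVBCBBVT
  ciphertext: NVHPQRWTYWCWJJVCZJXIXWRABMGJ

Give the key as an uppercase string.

  i= 0: N-M =  1 → B
  i= 1: V-F = 16 → Q
  i= 2: H-J = 24 → Y
  i= 3: P-P =  0 → A
  i= 4: Q-F = 11 → L
  i= 5: R-G = 11 → L
  i= 6: W-G = 16 → Q
  i= 7: T-S =  1 → B
  i= 8: Y-I = 16 → Q
  i= 9: W-Y = 24 → Y
  i=10: C-C =  0 → A
  i=11: W-L = 11 → L
  i=12: J-Y = 11 → L
  i=13: J-T = 16 → Q
  i=14: V-U =  1 → B
  i=15: C-M = 16 → Q
  i=16: Z-B = 24 → Y
  i=17: J-J =  0 → A
  i=18: X-M = 11 → L
  i=19: I-X = 11 → L
  i=20: X-H = 16 → Q
  i=21: W-V =  1 → B
  i=22: R-B = 16 → Q
  i=23: A-C = 24 → Y
  i=24: B-B =  0 → A
  i=25: M-B = 11 → L
  i=26: G-V = 11 → L
  i=27: J-T = 16 → Q
  shifts repeat with period 7: BQYALLQ

BQYALLQ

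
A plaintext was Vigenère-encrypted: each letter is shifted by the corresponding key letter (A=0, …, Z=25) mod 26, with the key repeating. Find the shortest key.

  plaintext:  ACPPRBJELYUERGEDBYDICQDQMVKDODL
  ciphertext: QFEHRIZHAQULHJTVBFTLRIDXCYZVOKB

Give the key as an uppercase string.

  i= 0: Q-A = 16 → Q
  i= 1: F-C =  3 → D
  i= 2: E-P = 15 → P
  i= 3: H-P = 18 → S
  i= 4: R-R =  0 → A
  i= 5: I-B =  7 → H
  i= 6: Z-J = 16 → Q
  i= 7: H-E =  3 → D
  i= 8: A-L = 15 → P
  i= 9: Q-Y = 18 → S
  i=10: U-U =  0 → A
  i=11: L-E =  7 → H
  i=12: H-R = 16 → Q
  i=13: J-G =  3 → D
  i=14: T-E = 15 → P
  i=15: V-D = 18 → S
  i=16: B-B =  0 → A
  i=17: F-Y =  7 → H
  i=18: T-D = 16 → Q
  i=19: L-I =  3 → D
  i=20: R-C = 15 → P
  i=21: I-Q = 18 → S
  i=22: D-D =  0 → A
  i=23: X-Q =  7 → H
  i=24: C-M = 16 → Q
  i=25: Y-V =  3 → D
  i=26: Z-K = 15 → P
  i=27: V-D = 18 → S
  i=28: O-O =  0 → A
  i=29: K-D =  7 → H
  i=30: B-L = 16 → Q
  shifts repeat with period 6: QDPSAH

QDPSAH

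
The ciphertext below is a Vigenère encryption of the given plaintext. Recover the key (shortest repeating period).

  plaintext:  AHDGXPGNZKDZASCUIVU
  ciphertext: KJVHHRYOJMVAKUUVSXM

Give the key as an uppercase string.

  i= 0: K-A = 10 → K
  i= 1: J-H =  2 → C
  i= 2: V-D = 18 → S
  i= 3: H-G =  1 → B
  i= 4: H-X = 10 → K
  i= 5: R-P =  2 → C
  i= 6: Y-G = 18 → S
  i= 7: O-N =  1 → B
  i= 8: J-Z = 10 → K
  i= 9: M-K =  2 → C
  i=10: V-D = 18 → S
  i=11: A-Z =  1 → B
  i=12: K-A = 10 → K
  i=13: U-S =  2 → C
  i=14: U-C = 18 → S
  i=15: V-U =  1 → B
  i=16: S-I = 10 → K
  i=17: X-V =  2 → C
  i=18: M-U = 18 → S
  shifts repeat with period 4: KCSB

KCSB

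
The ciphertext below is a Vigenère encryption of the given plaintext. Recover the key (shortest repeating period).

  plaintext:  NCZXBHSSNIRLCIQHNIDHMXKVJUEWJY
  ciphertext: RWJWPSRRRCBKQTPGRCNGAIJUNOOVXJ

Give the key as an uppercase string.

  i= 0: R-N =  4 → E
  i= 1: W-C = 20 → U
  i= 2: J-Z = 10 → K
  i= 3: W-X = 25 → Z
  i= 4: P-B = 14 → O
  i= 5: S-H = 11 → L
  i= 6: R-S = 25 → Z
  i= 7: R-S = 25 → Z
  i= 8: R-N =  4 → E
  i= 9: C-I = 20 → U
  i=10: B-R = 10 → K
  i=11: K-L = 25 → Z
  i=12: Q-C = 14 → O
  i=13: T-I = 11 → L
  i=14: P-Q = 25 → Z
  i=15: G-H = 25 → Z
  i=16: R-N =  4 → E
  i=17: C-I = 20 → U
  i=18: N-D = 10 → K
  i=19: G-H = 25 → Z
  i=20: A-M = 14 → O
  i=21: I-X = 11 → L
  i=22: J-K = 25 → Z
  i=23: U-V = 25 → Z
  i=24: N-J =  4 → E
  i=25: O-U = 20 → U
  i=26: O-E = 10 → K
  i=27: V-W = 25 → Z
  i=28: X-J = 14 → O
  i=29: J-Y = 11 → L
  shifts repeat with period 8: EUKZOLZZ

EUKZOLZZ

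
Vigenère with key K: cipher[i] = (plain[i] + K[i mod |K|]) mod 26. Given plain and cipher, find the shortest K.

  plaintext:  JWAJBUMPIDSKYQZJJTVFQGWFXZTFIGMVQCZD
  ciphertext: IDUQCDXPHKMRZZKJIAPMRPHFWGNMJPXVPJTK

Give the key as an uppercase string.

  i= 0: I-J = 25 → Z
  i= 1: D-W =  7 → H
  i= 2: U-A = 20 → U
  i= 3: Q-J =  7 → H
  i= 4: C-B =  1 → B
  i= 5: D-U =  9 → J
  i= 6: X-M = 11 → L
  i= 7: P-P =  0 → A
  i= 8: H-I = 25 → Z
  i= 9: K-D =  7 → H
  i=10: M-S = 20 → U
  i=11: R-K =  7 → H
  i=12: Z-Y =  1 → B
  i=13: Z-Q =  9 → J
  i=14: K-Z = 11 → L
  i=15: J-J =  0 → A
  i=16: I-J = 25 → Z
  i=17: A-T =  7 → H
  i=18: P-V = 20 → U
  i=19: M-F =  7 → H
  i=20: R-Q =  1 → B
  i=21: P-G =  9 → J
  i=22: H-W = 11 → L
  i=23: F-F =  0 → A
  i=24: W-X = 25 → Z
  i=25: G-Z =  7 → H
  i=26: N-T = 20 → U
  i=27: M-F =  7 → H
  i=28: J-I =  1 → B
  i=29: P-G =  9 → J
  i=30: X-M = 11 → L
  i=31: V-V =  0 → A
  i=32: P-Q = 25 → Z
  i=33: J-C =  7 → H
  i=34: T-Z = 20 → U
  i=35: K-D =  7 → H
  shifts repeat with period 8: ZHUHBJLA

ZHUHBJLA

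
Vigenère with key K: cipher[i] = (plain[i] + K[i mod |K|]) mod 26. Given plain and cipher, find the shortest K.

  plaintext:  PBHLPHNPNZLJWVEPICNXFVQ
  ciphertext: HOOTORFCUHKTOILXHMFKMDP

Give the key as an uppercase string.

SNHIZK

  i= 0: H-P = 18 → S
  i= 1: O-B = 13 → N
  i= 2: O-H =  7 → H
  i= 3: T-L =  8 → I
  i= 4: O-P = 25 → Z
  i= 5: R-H = 10 → K
  i= 6: F-N = 18 → S
  i= 7: C-P = 13 → N
  i= 8: U-N =  7 → H
  i= 9: H-Z =  8 → I
  i=10: K-L = 25 → Z
  i=11: T-J = 10 → K
  i=12: O-W = 18 → S
  i=13: I-V = 13 → N
  i=14: L-E =  7 → H
  i=15: X-P =  8 → I
  i=16: H-I = 25 → Z
  i=17: M-C = 10 → K
  i=18: F-N = 18 → S
  i=19: K-X = 13 → N
  i=20: M-F =  7 → H
  i=21: D-V =  8 → I
  i=22: P-Q = 25 → Z
  shifts repeat with period 6: SNHIZK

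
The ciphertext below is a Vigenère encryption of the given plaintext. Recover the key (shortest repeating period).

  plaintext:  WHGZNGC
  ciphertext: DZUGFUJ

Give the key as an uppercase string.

HSO

  i= 0: D-W =  7 → H
  i= 1: Z-H = 18 → S
  i= 2: U-G = 14 → O
  i= 3: G-Z =  7 → H
  i= 4: F-N = 18 → S
  i= 5: U-G = 14 → O
  i= 6: J-C =  7 → H
  shifts repeat with period 3: HSO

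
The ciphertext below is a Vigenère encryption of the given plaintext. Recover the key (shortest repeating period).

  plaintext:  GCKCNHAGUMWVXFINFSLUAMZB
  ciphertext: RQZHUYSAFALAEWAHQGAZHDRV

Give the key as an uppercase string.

LOPFHRSU

  i= 0: R-G = 11 → L
  i= 1: Q-C = 14 → O
  i= 2: Z-K = 15 → P
  i= 3: H-C =  5 → F
  i= 4: U-N =  7 → H
  i= 5: Y-H = 17 → R
  i= 6: S-A = 18 → S
  i= 7: A-G = 20 → U
  i= 8: F-U = 11 → L
  i= 9: A-M = 14 → O
  i=10: L-W = 15 → P
  i=11: A-V =  5 → F
  i=12: E-X =  7 → H
  i=13: W-F = 17 → R
  i=14: A-I = 18 → S
  i=15: H-N = 20 → U
  i=16: Q-F = 11 → L
  i=17: G-S = 14 → O
  i=18: A-L = 15 → P
  i=19: Z-U =  5 → F
  i=20: H-A =  7 → H
  i=21: D-M = 17 → R
  i=22: R-Z = 18 → S
  i=23: V-B = 20 → U
  shifts repeat with period 8: LOPFHRSU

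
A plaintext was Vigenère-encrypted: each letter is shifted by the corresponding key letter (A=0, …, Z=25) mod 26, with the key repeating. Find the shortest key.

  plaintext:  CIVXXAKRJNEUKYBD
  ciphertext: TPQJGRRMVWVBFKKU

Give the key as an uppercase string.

  i= 0: T-C = 17 → R
  i= 1: P-I =  7 → H
  i= 2: Q-V = 21 → V
  i= 3: J-X = 12 → M
  i= 4: G-X =  9 → J
  i= 5: R-A = 17 → R
  i= 6: R-K =  7 → H
  i= 7: M-R = 21 → V
  i= 8: V-J = 12 → M
  i= 9: W-N =  9 → J
  i=10: V-E = 17 → R
  i=11: B-U =  7 → H
  i=12: F-K = 21 → V
  i=13: K-Y = 12 → M
  i=14: K-B =  9 → J
  i=15: U-D = 17 → R
  shifts repeat with period 5: RHVMJ

RHVMJ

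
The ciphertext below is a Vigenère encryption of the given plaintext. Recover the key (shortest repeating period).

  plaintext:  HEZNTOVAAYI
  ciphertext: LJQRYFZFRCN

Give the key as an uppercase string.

  i= 0: L-H =  4 → E
  i= 1: J-E =  5 → F
  i= 2: Q-Z = 17 → R
  i= 3: R-N =  4 → E
  i= 4: Y-T =  5 → F
  i= 5: F-O = 17 → R
  i= 6: Z-V =  4 → E
  i= 7: F-A =  5 → F
  i= 8: R-A = 17 → R
  i= 9: C-Y =  4 → E
  i=10: N-I =  5 → F
  shifts repeat with period 3: EFR

EFR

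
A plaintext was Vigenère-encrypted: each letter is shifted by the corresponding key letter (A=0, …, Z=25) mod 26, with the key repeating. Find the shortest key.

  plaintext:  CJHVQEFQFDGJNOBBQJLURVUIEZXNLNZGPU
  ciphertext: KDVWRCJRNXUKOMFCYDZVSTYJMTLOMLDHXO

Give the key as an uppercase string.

  i= 0: K-C =  8 → I
  i= 1: D-J = 20 → U
  i= 2: V-H = 14 → O
  i= 3: W-V =  1 → B
  i= 4: R-Q =  1 → B
  i= 5: C-E = 24 → Y
  i= 6: J-F =  4 → E
  i= 7: R-Q =  1 → B
  i= 8: N-F =  8 → I
  i= 9: X-D = 20 → U
  i=10: U-G = 14 → O
  i=11: K-J =  1 → B
  i=12: O-N =  1 → B
  i=13: M-O = 24 → Y
  i=14: F-B =  4 → E
  i=15: C-B =  1 → B
  i=16: Y-Q =  8 → I
  i=17: D-J = 20 → U
  i=18: Z-L = 14 → O
  i=19: V-U =  1 → B
  i=20: S-R =  1 → B
  i=21: T-V = 24 → Y
  i=22: Y-U =  4 → E
  i=23: J-I =  1 → B
  i=24: M-E =  8 → I
  i=25: T-Z = 20 → U
  i=26: L-X = 14 → O
  i=27: O-N =  1 → B
  i=28: M-L =  1 → B
  i=29: L-N = 24 → Y
  i=30: D-Z =  4 → E
  i=31: H-G =  1 → B
  i=32: X-P =  8 → I
  i=33: O-U = 20 → U
  shifts repeat with period 8: IUOBBYEB

IUOBBYEB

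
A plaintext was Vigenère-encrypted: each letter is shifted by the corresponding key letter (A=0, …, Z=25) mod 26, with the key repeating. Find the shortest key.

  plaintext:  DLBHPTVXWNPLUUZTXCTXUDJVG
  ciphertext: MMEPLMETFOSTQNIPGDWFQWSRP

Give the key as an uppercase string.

JBDIWTJW

  i= 0: M-D =  9 → J
  i= 1: M-L =  1 → B
  i= 2: E-B =  3 → D
  i= 3: P-H =  8 → I
  i= 4: L-P = 22 → W
  i= 5: M-T = 19 → T
  i= 6: E-V =  9 → J
  i= 7: T-X = 22 → W
  i= 8: F-W =  9 → J
  i= 9: O-N =  1 → B
  i=10: S-P =  3 → D
  i=11: T-L =  8 → I
  i=12: Q-U = 22 → W
  i=13: N-U = 19 → T
  i=14: I-Z =  9 → J
  i=15: P-T = 22 → W
  i=16: G-X =  9 → J
  i=17: D-C =  1 → B
  i=18: W-T =  3 → D
  i=19: F-X =  8 → I
  i=20: Q-U = 22 → W
  i=21: W-D = 19 → T
  i=22: S-J =  9 → J
  i=23: R-V = 22 → W
  i=24: P-G =  9 → J
  shifts repeat with period 8: JBDIWTJW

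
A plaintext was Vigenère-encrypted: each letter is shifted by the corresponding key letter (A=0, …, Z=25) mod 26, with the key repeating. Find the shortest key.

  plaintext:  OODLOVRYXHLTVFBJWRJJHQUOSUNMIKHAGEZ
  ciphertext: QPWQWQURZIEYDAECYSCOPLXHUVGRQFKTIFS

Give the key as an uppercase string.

CBTFIVDT

  i= 0: Q-O =  2 → C
  i= 1: P-O =  1 → B
  i= 2: W-D = 19 → T
  i= 3: Q-L =  5 → F
  i= 4: W-O =  8 → I
  i= 5: Q-V = 21 → V
  i= 6: U-R =  3 → D
  i= 7: R-Y = 19 → T
  i= 8: Z-X =  2 → C
  i= 9: I-H =  1 → B
  i=10: E-L = 19 → T
  i=11: Y-T =  5 → F
  i=12: D-V =  8 → I
  i=13: A-F = 21 → V
  i=14: E-B =  3 → D
  i=15: C-J = 19 → T
  i=16: Y-W =  2 → C
  i=17: S-R =  1 → B
  i=18: C-J = 19 → T
  i=19: O-J =  5 → F
  i=20: P-H =  8 → I
  i=21: L-Q = 21 → V
  i=22: X-U =  3 → D
  i=23: H-O = 19 → T
  i=24: U-S =  2 → C
  i=25: V-U =  1 → B
  i=26: G-N = 19 → T
  i=27: R-M =  5 → F
  i=28: Q-I =  8 → I
  i=29: F-K = 21 → V
  i=30: K-H =  3 → D
  i=31: T-A = 19 → T
  i=32: I-G =  2 → C
  i=33: F-E =  1 → B
  i=34: S-Z = 19 → T
  shifts repeat with period 8: CBTFIVDT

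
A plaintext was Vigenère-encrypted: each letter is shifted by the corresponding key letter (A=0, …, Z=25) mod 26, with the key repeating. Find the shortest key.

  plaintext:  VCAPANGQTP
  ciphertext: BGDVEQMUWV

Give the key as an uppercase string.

  i= 0: B-V =  6 → G
  i= 1: G-C =  4 → E
  i= 2: D-A =  3 → D
  i= 3: V-P =  6 → G
  i= 4: E-A =  4 → E
  i= 5: Q-N =  3 → D
  i= 6: M-G =  6 → G
  i= 7: U-Q =  4 → E
  i= 8: W-T =  3 → D
  i= 9: V-P =  6 → G
  shifts repeat with period 3: GED

GED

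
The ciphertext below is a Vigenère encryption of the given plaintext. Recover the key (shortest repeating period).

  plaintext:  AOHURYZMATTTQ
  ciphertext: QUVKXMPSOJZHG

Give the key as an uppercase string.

  i= 0: Q-A = 16 → Q
  i= 1: U-O =  6 → G
  i= 2: V-H = 14 → O
  i= 3: K-U = 16 → Q
  i= 4: X-R =  6 → G
  i= 5: M-Y = 14 → O
  i= 6: P-Z = 16 → Q
  i= 7: S-M =  6 → G
  i= 8: O-A = 14 → O
  i= 9: J-T = 16 → Q
  i=10: Z-T =  6 → G
  i=11: H-T = 14 → O
  i=12: G-Q = 16 → Q
  shifts repeat with period 3: QGO

QGO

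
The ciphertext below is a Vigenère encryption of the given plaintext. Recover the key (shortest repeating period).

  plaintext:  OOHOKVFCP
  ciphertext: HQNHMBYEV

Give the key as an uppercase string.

TCG

  i= 0: H-O = 19 → T
  i= 1: Q-O =  2 → C
  i= 2: N-H =  6 → G
  i= 3: H-O = 19 → T
  i= 4: M-K =  2 → C
  i= 5: B-V =  6 → G
  i= 6: Y-F = 19 → T
  i= 7: E-C =  2 → C
  i= 8: V-P =  6 → G
  shifts repeat with period 3: TCG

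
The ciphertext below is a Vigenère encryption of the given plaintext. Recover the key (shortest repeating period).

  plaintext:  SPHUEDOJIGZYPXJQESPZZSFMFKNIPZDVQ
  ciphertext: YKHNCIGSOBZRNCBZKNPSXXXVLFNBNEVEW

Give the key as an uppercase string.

  i= 0: Y-S =  6 → G
  i= 1: K-P = 21 → V
  i= 2: H-H =  0 → A
  i= 3: N-U = 19 → T
  i= 4: C-E = 24 → Y
  i= 5: I-D =  5 → F
  i= 6: G-O = 18 → S
  i= 7: S-J =  9 → J
  i= 8: O-I =  6 → G
  i= 9: B-G = 21 → V
  i=10: Z-Z =  0 → A
  i=11: R-Y = 19 → T
  i=12: N-P = 24 → Y
  i=13: C-X =  5 → F
  i=14: B-J = 18 → S
  i=15: Z-Q =  9 → J
  i=16: K-E =  6 → G
  i=17: N-S = 21 → V
  i=18: P-P =  0 → A
  i=19: S-Z = 19 → T
  i=20: X-Z = 24 → Y
  i=21: X-S =  5 → F
  i=22: X-F = 18 → S
  i=23: V-M =  9 → J
  i=24: L-F =  6 → G
  i=25: F-K = 21 → V
  i=26: N-N =  0 → A
  i=27: B-I = 19 → T
  i=28: N-P = 24 → Y
  i=29: E-Z =  5 → F
  i=30: V-D = 18 → S
  i=31: E-V =  9 → J
  i=32: W-Q =  6 → G
  shifts repeat with period 8: GVATYFSJ

GVATYFSJ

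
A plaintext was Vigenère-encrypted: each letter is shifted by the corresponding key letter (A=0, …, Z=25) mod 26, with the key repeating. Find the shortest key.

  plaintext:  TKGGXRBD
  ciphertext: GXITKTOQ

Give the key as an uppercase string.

NNC

  i= 0: G-T = 13 → N
  i= 1: X-K = 13 → N
  i= 2: I-G =  2 → C
  i= 3: T-G = 13 → N
  i= 4: K-X = 13 → N
  i= 5: T-R =  2 → C
  i= 6: O-B = 13 → N
  i= 7: Q-D = 13 → N
  shifts repeat with period 3: NNC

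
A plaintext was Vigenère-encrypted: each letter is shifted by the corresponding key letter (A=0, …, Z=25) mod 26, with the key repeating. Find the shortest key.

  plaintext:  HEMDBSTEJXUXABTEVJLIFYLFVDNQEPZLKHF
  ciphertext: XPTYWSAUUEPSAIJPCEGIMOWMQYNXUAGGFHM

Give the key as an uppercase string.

QLHVVAH

  i= 0: X-H = 16 → Q
  i= 1: P-E = 11 → L
  i= 2: T-M =  7 → H
  i= 3: Y-D = 21 → V
  i= 4: W-B = 21 → V
  i= 5: S-S =  0 → A
  i= 6: A-T =  7 → H
  i= 7: U-E = 16 → Q
  i= 8: U-J = 11 → L
  i= 9: E-X =  7 → H
  i=10: P-U = 21 → V
  i=11: S-X = 21 → V
  i=12: A-A =  0 → A
  i=13: I-B =  7 → H
  i=14: J-T = 16 → Q
  i=15: P-E = 11 → L
  i=16: C-V =  7 → H
  i=17: E-J = 21 → V
  i=18: G-L = 21 → V
  i=19: I-I =  0 → A
  i=20: M-F =  7 → H
  i=21: O-Y = 16 → Q
  i=22: W-L = 11 → L
  i=23: M-F =  7 → H
  i=24: Q-V = 21 → V
  i=25: Y-D = 21 → V
  i=26: N-N =  0 → A
  i=27: X-Q =  7 → H
  i=28: U-E = 16 → Q
  i=29: A-P = 11 → L
  i=30: G-Z =  7 → H
  i=31: G-L = 21 → V
  i=32: F-K = 21 → V
  i=33: H-H =  0 → A
  i=34: M-F =  7 → H
  shifts repeat with period 7: QLHVVAH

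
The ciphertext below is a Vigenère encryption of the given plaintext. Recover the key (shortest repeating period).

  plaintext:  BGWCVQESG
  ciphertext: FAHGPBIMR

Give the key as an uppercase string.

  i= 0: F-B =  4 → E
  i= 1: A-G = 20 → U
  i= 2: H-W = 11 → L
  i= 3: G-C =  4 → E
  i= 4: P-V = 20 → U
  i= 5: B-Q = 11 → L
  i= 6: I-E =  4 → E
  i= 7: M-S = 20 → U
  i= 8: R-G = 11 → L
  shifts repeat with period 3: EUL

EUL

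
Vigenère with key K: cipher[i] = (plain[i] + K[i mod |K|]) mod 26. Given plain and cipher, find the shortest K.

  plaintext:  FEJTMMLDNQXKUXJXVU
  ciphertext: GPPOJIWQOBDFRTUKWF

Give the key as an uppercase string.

BLGVXWLN

  i= 0: G-F =  1 → B
  i= 1: P-E = 11 → L
  i= 2: P-J =  6 → G
  i= 3: O-T = 21 → V
  i= 4: J-M = 23 → X
  i= 5: I-M = 22 → W
  i= 6: W-L = 11 → L
  i= 7: Q-D = 13 → N
  i= 8: O-N =  1 → B
  i= 9: B-Q = 11 → L
  i=10: D-X =  6 → G
  i=11: F-K = 21 → V
  i=12: R-U = 23 → X
  i=13: T-X = 22 → W
  i=14: U-J = 11 → L
  i=15: K-X = 13 → N
  i=16: W-V =  1 → B
  i=17: F-U = 11 → L
  shifts repeat with period 8: BLGVXWLN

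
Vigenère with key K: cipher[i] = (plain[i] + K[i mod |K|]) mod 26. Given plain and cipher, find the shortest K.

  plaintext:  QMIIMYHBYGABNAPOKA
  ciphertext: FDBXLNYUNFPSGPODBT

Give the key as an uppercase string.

PRTPZ

  i= 0: F-Q = 15 → P
  i= 1: D-M = 17 → R
  i= 2: B-I = 19 → T
  i= 3: X-I = 15 → P
  i= 4: L-M = 25 → Z
  i= 5: N-Y = 15 → P
  i= 6: Y-H = 17 → R
  i= 7: U-B = 19 → T
  i= 8: N-Y = 15 → P
  i= 9: F-G = 25 → Z
  i=10: P-A = 15 → P
  i=11: S-B = 17 → R
  i=12: G-N = 19 → T
  i=13: P-A = 15 → P
  i=14: O-P = 25 → Z
  i=15: D-O = 15 → P
  i=16: B-K = 17 → R
  i=17: T-A = 19 → T
  shifts repeat with period 5: PRTPZ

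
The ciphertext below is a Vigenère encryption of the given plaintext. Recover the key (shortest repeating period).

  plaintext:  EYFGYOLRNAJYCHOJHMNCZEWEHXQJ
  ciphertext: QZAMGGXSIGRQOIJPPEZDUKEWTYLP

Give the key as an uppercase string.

MBVGIS

  i= 0: Q-E = 12 → M
  i= 1: Z-Y =  1 → B
  i= 2: A-F = 21 → V
  i= 3: M-G =  6 → G
  i= 4: G-Y =  8 → I
  i= 5: G-O = 18 → S
  i= 6: X-L = 12 → M
  i= 7: S-R =  1 → B
  i= 8: I-N = 21 → V
  i= 9: G-A =  6 → G
  i=10: R-J =  8 → I
  i=11: Q-Y = 18 → S
  i=12: O-C = 12 → M
  i=13: I-H =  1 → B
  i=14: J-O = 21 → V
  i=15: P-J =  6 → G
  i=16: P-H =  8 → I
  i=17: E-M = 18 → S
  i=18: Z-N = 12 → M
  i=19: D-C =  1 → B
  i=20: U-Z = 21 → V
  i=21: K-E =  6 → G
  i=22: E-W =  8 → I
  i=23: W-E = 18 → S
  i=24: T-H = 12 → M
  i=25: Y-X =  1 → B
  i=26: L-Q = 21 → V
  i=27: P-J =  6 → G
  shifts repeat with period 6: MBVGIS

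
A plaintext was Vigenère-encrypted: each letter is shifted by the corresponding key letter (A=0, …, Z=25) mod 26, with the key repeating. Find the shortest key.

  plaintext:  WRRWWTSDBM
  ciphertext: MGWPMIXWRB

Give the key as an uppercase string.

QPFT

  i= 0: M-W = 16 → Q
  i= 1: G-R = 15 → P
  i= 2: W-R =  5 → F
  i= 3: P-W = 19 → T
  i= 4: M-W = 16 → Q
  i= 5: I-T = 15 → P
  i= 6: X-S =  5 → F
  i= 7: W-D = 19 → T
  i= 8: R-B = 16 → Q
  i= 9: B-M = 15 → P
  shifts repeat with period 4: QPFT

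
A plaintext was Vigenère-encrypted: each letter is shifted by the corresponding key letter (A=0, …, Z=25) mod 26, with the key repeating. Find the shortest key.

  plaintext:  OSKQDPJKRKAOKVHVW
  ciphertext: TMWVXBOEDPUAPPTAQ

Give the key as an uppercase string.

  i= 0: T-O =  5 → F
  i= 1: M-S = 20 → U
  i= 2: W-K = 12 → M
  i= 3: V-Q =  5 → F
  i= 4: X-D = 20 → U
  i= 5: B-P = 12 → M
  i= 6: O-J =  5 → F
  i= 7: E-K = 20 → U
  i= 8: D-R = 12 → M
  i= 9: P-K =  5 → F
  i=10: U-A = 20 → U
  i=11: A-O = 12 → M
  i=12: P-K =  5 → F
  i=13: P-V = 20 → U
  i=14: T-H = 12 → M
  i=15: A-V =  5 → F
  i=16: Q-W = 20 → U
  shifts repeat with period 3: FUM

FUM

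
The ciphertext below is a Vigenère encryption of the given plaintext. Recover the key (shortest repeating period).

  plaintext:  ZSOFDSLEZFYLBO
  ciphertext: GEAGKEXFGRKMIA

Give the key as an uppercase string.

  i= 0: G-Z =  7 → H
  i= 1: E-S = 12 → M
  i= 2: A-O = 12 → M
  i= 3: G-F =  1 → B
  i= 4: K-D =  7 → H
  i= 5: E-S = 12 → M
  i= 6: X-L = 12 → M
  i= 7: F-E =  1 → B
  i= 8: G-Z =  7 → H
  i= 9: R-F = 12 → M
  i=10: K-Y = 12 → M
  i=11: M-L =  1 → B
  i=12: I-B =  7 → H
  i=13: A-O = 12 → M
  shifts repeat with period 4: HMMB

HMMB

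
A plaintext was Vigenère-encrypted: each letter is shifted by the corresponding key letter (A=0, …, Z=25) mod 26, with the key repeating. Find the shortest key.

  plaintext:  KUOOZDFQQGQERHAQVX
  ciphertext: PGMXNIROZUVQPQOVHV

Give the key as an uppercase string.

FMYJO

  i= 0: P-K =  5 → F
  i= 1: G-U = 12 → M
  i= 2: M-O = 24 → Y
  i= 3: X-O =  9 → J
  i= 4: N-Z = 14 → O
  i= 5: I-D =  5 → F
  i= 6: R-F = 12 → M
  i= 7: O-Q = 24 → Y
  i= 8: Z-Q =  9 → J
  i= 9: U-G = 14 → O
  i=10: V-Q =  5 → F
  i=11: Q-E = 12 → M
  i=12: P-R = 24 → Y
  i=13: Q-H =  9 → J
  i=14: O-A = 14 → O
  i=15: V-Q =  5 → F
  i=16: H-V = 12 → M
  i=17: V-X = 24 → Y
  shifts repeat with period 5: FMYJO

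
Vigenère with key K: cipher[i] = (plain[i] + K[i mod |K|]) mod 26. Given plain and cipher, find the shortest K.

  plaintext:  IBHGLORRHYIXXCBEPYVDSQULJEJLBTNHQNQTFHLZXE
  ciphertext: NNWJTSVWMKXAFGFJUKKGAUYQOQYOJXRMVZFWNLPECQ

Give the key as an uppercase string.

  i= 0: N-I =  5 → F
  i= 1: N-B = 12 → M
  i= 2: W-H = 15 → P
  i= 3: J-G =  3 → D
  i= 4: T-L =  8 → I
  i= 5: S-O =  4 → E
  i= 6: V-R =  4 → E
  i= 7: W-R =  5 → F
  i= 8: M-H =  5 → F
  i= 9: K-Y = 12 → M
  i=10: X-I = 15 → P
  i=11: A-X =  3 → D
  i=12: F-X =  8 → I
  i=13: G-C =  4 → E
  i=14: F-B =  4 → E
  i=15: J-E =  5 → F
  i=16: U-P =  5 → F
  i=17: K-Y = 12 → M
  i=18: K-V = 15 → P
  i=19: G-D =  3 → D
  i=20: A-S =  8 → I
  i=21: U-Q =  4 → E
  i=22: Y-U =  4 → E
  i=23: Q-L =  5 → F
  i=24: O-J =  5 → F
  i=25: Q-E = 12 → M
  i=26: Y-J = 15 → P
  i=27: O-L =  3 → D
  i=28: J-B =  8 → I
  i=29: X-T =  4 → E
  i=30: R-N =  4 → E
  i=31: M-H =  5 → F
  i=32: V-Q =  5 → F
  i=33: Z-N = 12 → M
  i=34: F-Q = 15 → P
  i=35: W-T =  3 → D
  i=36: N-F =  8 → I
  i=37: L-H =  4 → E
  i=38: P-L =  4 → E
  i=39: E-Z =  5 → F
  i=40: C-X =  5 → F
  i=41: Q-E = 12 → M
  shifts repeat with period 8: FMPDIEEF

FMPDIEEF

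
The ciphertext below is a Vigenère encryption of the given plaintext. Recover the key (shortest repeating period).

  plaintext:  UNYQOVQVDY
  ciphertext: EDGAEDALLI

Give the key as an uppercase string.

  i= 0: E-U = 10 → K
  i= 1: D-N = 16 → Q
  i= 2: G-Y =  8 → I
  i= 3: A-Q = 10 → K
  i= 4: E-O = 16 → Q
  i= 5: D-V =  8 → I
  i= 6: A-Q = 10 → K
  i= 7: L-V = 16 → Q
  i= 8: L-D =  8 → I
  i= 9: I-Y = 10 → K
  shifts repeat with period 3: KQI

KQI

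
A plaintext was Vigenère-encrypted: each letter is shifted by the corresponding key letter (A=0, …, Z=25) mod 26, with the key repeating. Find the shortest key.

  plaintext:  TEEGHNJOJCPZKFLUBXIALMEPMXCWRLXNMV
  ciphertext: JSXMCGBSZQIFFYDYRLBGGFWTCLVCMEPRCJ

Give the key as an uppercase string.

QOTGVTSE

  i= 0: J-T = 16 → Q
  i= 1: S-E = 14 → O
  i= 2: X-E = 19 → T
  i= 3: M-G =  6 → G
  i= 4: C-H = 21 → V
  i= 5: G-N = 19 → T
  i= 6: B-J = 18 → S
  i= 7: S-O =  4 → E
  i= 8: Z-J = 16 → Q
  i= 9: Q-C = 14 → O
  i=10: I-P = 19 → T
  i=11: F-Z =  6 → G
  i=12: F-K = 21 → V
  i=13: Y-F = 19 → T
  i=14: D-L = 18 → S
  i=15: Y-U =  4 → E
  i=16: R-B = 16 → Q
  i=17: L-X = 14 → O
  i=18: B-I = 19 → T
  i=19: G-A =  6 → G
  i=20: G-L = 21 → V
  i=21: F-M = 19 → T
  i=22: W-E = 18 → S
  i=23: T-P =  4 → E
  i=24: C-M = 16 → Q
  i=25: L-X = 14 → O
  i=26: V-C = 19 → T
  i=27: C-W =  6 → G
  i=28: M-R = 21 → V
  i=29: E-L = 19 → T
  i=30: P-X = 18 → S
  i=31: R-N =  4 → E
  i=32: C-M = 16 → Q
  i=33: J-V = 14 → O
  shifts repeat with period 8: QOTGVTSE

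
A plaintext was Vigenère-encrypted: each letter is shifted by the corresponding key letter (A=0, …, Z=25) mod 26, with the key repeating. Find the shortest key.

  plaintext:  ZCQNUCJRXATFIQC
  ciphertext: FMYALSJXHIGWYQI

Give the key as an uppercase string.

  i= 0: F-Z =  6 → G
  i= 1: M-C = 10 → K
  i= 2: Y-Q =  8 → I
  i= 3: A-N = 13 → N
  i= 4: L-U = 17 → R
  i= 5: S-C = 16 → Q
  i= 6: J-J =  0 → A
  i= 7: X-R =  6 → G
  i= 8: H-X = 10 → K
  i= 9: I-A =  8 → I
  i=10: G-T = 13 → N
  i=11: W-F = 17 → R
  i=12: Y-I = 16 → Q
  i=13: Q-Q =  0 → A
  i=14: I-C =  6 → G
  shifts repeat with period 7: GKINRQA

GKINRQA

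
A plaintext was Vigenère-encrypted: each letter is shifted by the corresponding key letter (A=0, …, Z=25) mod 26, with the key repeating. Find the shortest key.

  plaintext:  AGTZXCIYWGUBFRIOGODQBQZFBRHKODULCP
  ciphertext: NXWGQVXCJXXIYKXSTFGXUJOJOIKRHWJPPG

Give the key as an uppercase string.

  i= 0: N-A = 13 → N
  i= 1: X-G = 17 → R
  i= 2: W-T =  3 → D
  i= 3: G-Z =  7 → H
  i= 4: Q-X = 19 → T
  i= 5: V-C = 19 → T
  i= 6: X-I = 15 → P
  i= 7: C-Y =  4 → E
  i= 8: J-W = 13 → N
  i= 9: X-G = 17 → R
  i=10: X-U =  3 → D
  i=11: I-B =  7 → H
  i=12: Y-F = 19 → T
  i=13: K-R = 19 → T
  i=14: X-I = 15 → P
  i=15: S-O =  4 → E
  i=16: T-G = 13 → N
  i=17: F-O = 17 → R
  i=18: G-D =  3 → D
  i=19: X-Q =  7 → H
  i=20: U-B = 19 → T
  i=21: J-Q = 19 → T
  i=22: O-Z = 15 → P
  i=23: J-F =  4 → E
  i=24: O-B = 13 → N
  i=25: I-R = 17 → R
  i=26: K-H =  3 → D
  i=27: R-K =  7 → H
  i=28: H-O = 19 → T
  i=29: W-D = 19 → T
  i=30: J-U = 15 → P
  i=31: P-L =  4 → E
  i=32: P-C = 13 → N
  i=33: G-P = 17 → R
  shifts repeat with period 8: NRDHTTPE

NRDHTTPE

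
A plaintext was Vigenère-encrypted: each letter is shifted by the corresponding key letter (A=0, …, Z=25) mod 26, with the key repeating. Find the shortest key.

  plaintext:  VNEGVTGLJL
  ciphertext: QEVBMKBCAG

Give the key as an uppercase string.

  i= 0: Q-V = 21 → V
  i= 1: E-N = 17 → R
  i= 2: V-E = 17 → R
  i= 3: B-G = 21 → V
  i= 4: M-V = 17 → R
  i= 5: K-T = 17 → R
  i= 6: B-G = 21 → V
  i= 7: C-L = 17 → R
  i= 8: A-J = 17 → R
  i= 9: G-L = 21 → V
  shifts repeat with period 3: VRR

VRR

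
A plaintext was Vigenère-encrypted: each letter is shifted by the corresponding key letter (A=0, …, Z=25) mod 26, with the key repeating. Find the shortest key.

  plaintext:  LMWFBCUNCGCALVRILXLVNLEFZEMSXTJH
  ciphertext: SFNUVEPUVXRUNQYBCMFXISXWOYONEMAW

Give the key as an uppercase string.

  i= 0: S-L =  7 → H
  i= 1: F-M = 19 → T
  i= 2: N-W = 17 → R
  i= 3: U-F = 15 → P
  i= 4: V-B = 20 → U
  i= 5: E-C =  2 → C
  i= 6: P-U = 21 → V
  i= 7: U-N =  7 → H
  i= 8: V-C = 19 → T
  i= 9: X-G = 17 → R
  i=10: R-C = 15 → P
  i=11: U-A = 20 → U
  i=12: N-L =  2 → C
  i=13: Q-V = 21 → V
  i=14: Y-R =  7 → H
  i=15: B-I = 19 → T
  i=16: C-L = 17 → R
  i=17: M-X = 15 → P
  i=18: F-L = 20 → U
  i=19: X-V =  2 → C
  i=20: I-N = 21 → V
  i=21: S-L =  7 → H
  i=22: X-E = 19 → T
  i=23: W-F = 17 → R
  i=24: O-Z = 15 → P
  i=25: Y-E = 20 → U
  i=26: O-M =  2 → C
  i=27: N-S = 21 → V
  i=28: E-X =  7 → H
  i=29: M-T = 19 → T
  i=30: A-J = 17 → R
  i=31: W-H = 15 → P
  shifts repeat with period 7: HTRPUCV

HTRPUCV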